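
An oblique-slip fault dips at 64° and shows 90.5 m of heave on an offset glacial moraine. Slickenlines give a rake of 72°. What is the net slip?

217 m

dip-slip = heave / cos(dip) = 90.5 / cos(64°) = 206.4 m
net slip = dip-slip / sin(rake) = 206.4 / sin(72°) = 217 m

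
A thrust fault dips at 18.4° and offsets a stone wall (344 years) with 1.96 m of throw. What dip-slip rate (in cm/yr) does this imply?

dip-slip = throw / sin(dip) = 1.96 m / sin(18.4°) = 6.209 m
rate = 6.209 m / 344 years = 0.0181 m/yr = 1.81 cm/yr

1.81 cm/yr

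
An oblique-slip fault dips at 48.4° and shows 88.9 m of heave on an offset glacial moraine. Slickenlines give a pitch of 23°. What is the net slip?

dip-slip = heave / cos(dip) = 88.9 / cos(48.4°) = 133.9 m
net slip = dip-slip / sin(rake) = 133.9 / sin(23°) = 343 m

343 m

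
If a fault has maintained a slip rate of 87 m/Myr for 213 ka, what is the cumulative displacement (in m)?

18.5 m

slip = rate × time = 87 m/Myr × 213 ka = 18.5 m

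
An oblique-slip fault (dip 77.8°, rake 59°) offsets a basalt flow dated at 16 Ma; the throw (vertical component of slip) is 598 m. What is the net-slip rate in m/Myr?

dip-slip = throw / sin(dip) = 598 / sin(77.8°) = 611.8 m
net slip = dip-slip / sin(rake) = 611.8 / sin(59°) = 713.8 m
rate = 713.8 m / 16 Ma = 0.0000446 m/yr = 44.6 m/Myr

44.6 m/Myr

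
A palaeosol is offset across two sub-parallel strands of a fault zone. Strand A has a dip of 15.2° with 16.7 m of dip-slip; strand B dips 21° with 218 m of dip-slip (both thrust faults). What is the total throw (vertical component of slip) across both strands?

82.5 m

throw_A = 16.7 × sin(15.2°) = 4.379 m
throw_B = 218 × sin(21°) = 78.12 m
total = 4.379 + 78.12 = 82.5 m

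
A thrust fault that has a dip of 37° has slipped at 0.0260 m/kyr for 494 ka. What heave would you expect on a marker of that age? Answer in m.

dip-slip = rate × time = 0.0260 m/kyr × 494 ka = 12.84 m
heave = dip-slip × cos(dip) = 12.84 × cos(37°) = 10.3 m

10.3 m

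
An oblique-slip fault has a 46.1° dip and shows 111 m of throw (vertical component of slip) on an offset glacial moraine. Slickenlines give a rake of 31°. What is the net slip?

dip-slip = throw / sin(dip) = 111 / sin(46.1°) = 154 m
net slip = dip-slip / sin(rake) = 154 / sin(31°) = 299 m

299 m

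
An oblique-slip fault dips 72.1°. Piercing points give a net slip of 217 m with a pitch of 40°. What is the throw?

133 m

dip-slip = net slip × sin(rake) = 217 m × sin(40°) = 139.5 m
throw = dip-slip × sin(dip) = 139.5 × sin(72.1°) = 133 m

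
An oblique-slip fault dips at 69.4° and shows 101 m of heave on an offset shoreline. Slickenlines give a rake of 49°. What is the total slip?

380 m

dip-slip = heave / cos(dip) = 101 / cos(69.4°) = 287.1 m
net slip = dip-slip / sin(rake) = 287.1 / sin(49°) = 380 m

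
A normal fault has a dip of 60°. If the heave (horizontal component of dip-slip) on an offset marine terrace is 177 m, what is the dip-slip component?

dip-slip = heave / cos(dip) = 177 / cos(60°) = 354 m

354 m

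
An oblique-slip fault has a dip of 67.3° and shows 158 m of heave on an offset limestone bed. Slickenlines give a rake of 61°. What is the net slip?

468 m

dip-slip = heave / cos(dip) = 158 / cos(67.3°) = 409.4 m
net slip = dip-slip / sin(rake) = 409.4 / sin(61°) = 468 m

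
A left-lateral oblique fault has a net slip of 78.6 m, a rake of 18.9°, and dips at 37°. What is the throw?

dip-slip = net slip × sin(rake) = 78.6 m × sin(18.9°) = 25.46 m
throw = dip-slip × sin(dip) = 25.46 × sin(37°) = 15.3 m

15.3 m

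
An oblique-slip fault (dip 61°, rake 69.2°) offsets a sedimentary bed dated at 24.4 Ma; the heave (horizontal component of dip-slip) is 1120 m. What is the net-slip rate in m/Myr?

101 m/Myr

dip-slip = heave / cos(dip) = 1120 / cos(61°) = 2310 m
net slip = dip-slip / sin(rake) = 2310 / sin(69.2°) = 2471 m
rate = 2471 m / 24.4 Ma = 0.000101 m/yr = 101 m/Myr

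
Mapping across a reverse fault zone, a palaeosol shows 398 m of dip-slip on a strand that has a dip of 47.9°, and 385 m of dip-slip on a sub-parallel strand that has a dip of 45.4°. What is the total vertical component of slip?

throw_A = 398 × sin(47.9°) = 295.3 m
throw_B = 385 × sin(45.4°) = 274.1 m
total = 295.3 + 274.1 = 569 m

569 m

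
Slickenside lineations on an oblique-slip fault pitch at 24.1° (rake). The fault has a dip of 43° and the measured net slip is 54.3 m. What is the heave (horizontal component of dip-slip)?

16.2 m

dip-slip = net slip × sin(rake) = 54.3 m × sin(24.1°) = 22.17 m
heave = dip-slip × cos(dip) = 22.17 × cos(43°) = 16.2 m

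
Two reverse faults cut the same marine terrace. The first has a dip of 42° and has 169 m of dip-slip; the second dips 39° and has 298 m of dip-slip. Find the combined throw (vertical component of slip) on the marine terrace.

throw_A = 169 × sin(42°) = 113.1 m
throw_B = 298 × sin(39°) = 187.5 m
total = 113.1 + 187.5 = 301 m

301 m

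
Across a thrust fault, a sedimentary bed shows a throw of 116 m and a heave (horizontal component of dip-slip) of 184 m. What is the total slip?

218 m

net slip = √(throw² + heave²) = √(116² + 184²) = 218 m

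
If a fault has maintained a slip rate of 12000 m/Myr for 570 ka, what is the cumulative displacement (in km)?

slip = rate × time = 12000 m/Myr × 570 ka = 6840 m = 6.84 km

6.84 km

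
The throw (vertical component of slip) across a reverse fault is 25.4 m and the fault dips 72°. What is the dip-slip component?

26.7 m

dip-slip = throw / sin(dip) = 25.4 / sin(72°) = 26.7 m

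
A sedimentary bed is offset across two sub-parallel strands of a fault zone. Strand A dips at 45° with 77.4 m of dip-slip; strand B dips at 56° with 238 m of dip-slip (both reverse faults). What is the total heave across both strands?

188 m

heave_A = 77.4 × cos(45°) = 54.73 m
heave_B = 238 × cos(56°) = 133.1 m
total = 54.73 + 133.1 = 188 m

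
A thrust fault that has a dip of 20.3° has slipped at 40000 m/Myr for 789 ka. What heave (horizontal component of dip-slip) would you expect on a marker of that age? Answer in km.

29.6 km

dip-slip = rate × time = 40000 m/Myr × 789 ka = 31560 m
heave = dip-slip × cos(dip) = 31560 × cos(20.3°) = 29600 m = 29.6 km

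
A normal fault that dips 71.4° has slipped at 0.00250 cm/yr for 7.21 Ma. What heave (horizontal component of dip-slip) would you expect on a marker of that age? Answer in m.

57.5 m

dip-slip = rate × time = 0.00250 cm/yr × 7.21 Ma = 180.2 m
heave = dip-slip × cos(dip) = 180.2 × cos(71.4°) = 57.5 m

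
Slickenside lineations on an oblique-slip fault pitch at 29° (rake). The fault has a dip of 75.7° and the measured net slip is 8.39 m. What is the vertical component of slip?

3.94 m

dip-slip = net slip × sin(rake) = 8.39 m × sin(29°) = 4.068 m
throw = dip-slip × sin(dip) = 4.068 × sin(75.7°) = 3.94 m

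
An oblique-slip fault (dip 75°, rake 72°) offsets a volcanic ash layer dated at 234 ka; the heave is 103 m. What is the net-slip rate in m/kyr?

1.79 m/kyr

dip-slip = heave / cos(dip) = 103 / cos(75°) = 398 m
net slip = dip-slip / sin(rake) = 398 / sin(72°) = 418.4 m
rate = 418.4 m / 234 ka = 0.00179 m/yr = 1.79 m/kyr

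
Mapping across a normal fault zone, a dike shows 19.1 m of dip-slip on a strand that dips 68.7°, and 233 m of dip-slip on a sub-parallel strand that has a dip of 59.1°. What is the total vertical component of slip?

218 m

throw_A = 19.1 × sin(68.7°) = 17.80 m
throw_B = 233 × sin(59.1°) = 199.9 m
total = 17.80 + 199.9 = 218 m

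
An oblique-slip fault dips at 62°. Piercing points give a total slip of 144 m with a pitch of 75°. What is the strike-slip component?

strike-slip = net slip × cos(rake) = 144 m × cos(75°) = 37.3 m

37.3 m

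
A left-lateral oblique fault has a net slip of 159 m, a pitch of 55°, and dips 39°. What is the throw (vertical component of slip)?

82 m

dip-slip = net slip × sin(rake) = 159 m × sin(55°) = 130.2 m
throw = dip-slip × sin(dip) = 130.2 × sin(39°) = 82 m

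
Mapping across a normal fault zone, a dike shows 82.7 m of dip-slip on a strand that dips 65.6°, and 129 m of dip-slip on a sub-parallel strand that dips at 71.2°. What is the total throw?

197 m

throw_A = 82.7 × sin(65.6°) = 75.31 m
throw_B = 129 × sin(71.2°) = 122.1 m
total = 75.31 + 122.1 = 197 m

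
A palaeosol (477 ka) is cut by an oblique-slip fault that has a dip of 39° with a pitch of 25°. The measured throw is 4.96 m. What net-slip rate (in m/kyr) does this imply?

0.0391 m/kyr

dip-slip = throw / sin(dip) = 4.96 / sin(39°) = 7.882 m
net slip = dip-slip / sin(rake) = 7.882 / sin(25°) = 18.65 m
rate = 18.65 m / 477 ka = 0.0000391 m/yr = 0.0391 m/kyr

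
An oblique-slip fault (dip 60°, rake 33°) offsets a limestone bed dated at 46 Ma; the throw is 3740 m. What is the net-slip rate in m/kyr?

dip-slip = throw / sin(dip) = 3740 / sin(60°) = 4319 m
net slip = dip-slip / sin(rake) = 4319 / sin(33°) = 7929 m
rate = 7929 m / 46 Ma = 0.000172 m/yr = 0.172 m/kyr

0.172 m/kyr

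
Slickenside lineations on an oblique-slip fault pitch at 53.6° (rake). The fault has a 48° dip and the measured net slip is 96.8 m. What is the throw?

57.9 m

dip-slip = net slip × sin(rake) = 96.8 m × sin(53.6°) = 77.91 m
throw = dip-slip × sin(dip) = 77.91 × sin(48°) = 57.9 m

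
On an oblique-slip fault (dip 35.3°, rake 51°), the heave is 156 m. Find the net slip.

dip-slip = heave / cos(dip) = 156 / cos(35.3°) = 191.1 m
net slip = dip-slip / sin(rake) = 191.1 / sin(51°) = 246 m

246 m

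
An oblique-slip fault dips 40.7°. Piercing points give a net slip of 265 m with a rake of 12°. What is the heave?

41.8 m

dip-slip = net slip × sin(rake) = 265 m × sin(12°) = 55.10 m
heave = dip-slip × cos(dip) = 55.10 × cos(40.7°) = 41.8 m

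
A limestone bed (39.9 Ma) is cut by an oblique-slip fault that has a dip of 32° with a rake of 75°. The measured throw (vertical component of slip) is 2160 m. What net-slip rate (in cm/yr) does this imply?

0.0106 cm/yr

dip-slip = throw / sin(dip) = 2160 / sin(32°) = 4076 m
net slip = dip-slip / sin(rake) = 4076 / sin(75°) = 4220 m
rate = 4220 m / 39.9 Ma = 0.000106 m/yr = 0.0106 cm/yr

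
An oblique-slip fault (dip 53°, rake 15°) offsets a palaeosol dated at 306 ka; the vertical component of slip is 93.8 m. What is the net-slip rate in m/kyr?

1.48 m/kyr

dip-slip = throw / sin(dip) = 93.8 / sin(53°) = 117.5 m
net slip = dip-slip / sin(rake) = 117.5 / sin(15°) = 453.8 m
rate = 453.8 m / 306 ka = 0.00148 m/yr = 1.48 m/kyr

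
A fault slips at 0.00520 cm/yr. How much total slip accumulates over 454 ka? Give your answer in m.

23.6 m

slip = rate × time = 0.00520 cm/yr × 454 ka = 23.6 m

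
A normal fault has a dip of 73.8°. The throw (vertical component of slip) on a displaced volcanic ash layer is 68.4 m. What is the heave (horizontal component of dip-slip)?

heave = throw / tan(dip) = 68.4 / tan(73.8°) = 19.9 m

19.9 m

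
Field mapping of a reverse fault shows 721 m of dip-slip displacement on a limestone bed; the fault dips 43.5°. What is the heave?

523 m

heave = dip-slip × cos(dip) = 721 m × cos(43.5°) = 523 m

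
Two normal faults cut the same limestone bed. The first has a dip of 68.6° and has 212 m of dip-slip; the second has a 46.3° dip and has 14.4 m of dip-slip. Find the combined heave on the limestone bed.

87.3 m

heave_A = 212 × cos(68.6°) = 77.35 m
heave_B = 14.4 × cos(46.3°) = 9.949 m
total = 77.35 + 9.949 = 87.3 m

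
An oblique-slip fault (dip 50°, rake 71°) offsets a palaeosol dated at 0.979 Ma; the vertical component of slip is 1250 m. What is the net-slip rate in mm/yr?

1.76 mm/yr

dip-slip = throw / sin(dip) = 1250 / sin(50°) = 1632 m
net slip = dip-slip / sin(rake) = 1632 / sin(71°) = 1726 m
rate = 1726 m / 0.979 Ma = 0.00176 m/yr = 1.76 mm/yr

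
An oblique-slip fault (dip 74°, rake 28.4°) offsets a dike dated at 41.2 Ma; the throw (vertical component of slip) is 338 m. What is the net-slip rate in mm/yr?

0.0179 mm/yr

dip-slip = throw / sin(dip) = 338 / sin(74°) = 351.6 m
net slip = dip-slip / sin(rake) = 351.6 / sin(28.4°) = 739.3 m
rate = 739.3 m / 41.2 Ma = 0.0000179 m/yr = 0.0179 mm/yr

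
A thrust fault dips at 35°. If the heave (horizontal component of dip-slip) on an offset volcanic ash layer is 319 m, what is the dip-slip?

389 m

dip-slip = heave / cos(dip) = 319 / cos(35°) = 389 m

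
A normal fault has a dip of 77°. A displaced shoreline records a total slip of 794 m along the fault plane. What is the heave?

heave = dip-slip × cos(dip) = 794 m × cos(77°) = 179 m

179 m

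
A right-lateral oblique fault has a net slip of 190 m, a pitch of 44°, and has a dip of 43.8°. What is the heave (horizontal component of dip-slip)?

95.3 m

dip-slip = net slip × sin(rake) = 190 m × sin(44°) = 132 m
heave = dip-slip × cos(dip) = 132 × cos(43.8°) = 95.3 m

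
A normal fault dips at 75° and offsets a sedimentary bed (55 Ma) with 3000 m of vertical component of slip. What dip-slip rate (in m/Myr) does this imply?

56.5 m/Myr

dip-slip = throw / sin(dip) = 3000 m / sin(75°) = 3106 m
rate = 3106 m / 55 Ma = 0.0000565 m/yr = 56.5 m/Myr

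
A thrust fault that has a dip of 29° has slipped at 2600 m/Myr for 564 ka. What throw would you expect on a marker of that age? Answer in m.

711 m

dip-slip = rate × time = 2600 m/Myr × 564 ka = 1466 m
throw = dip-slip × sin(dip) = 1466 × sin(29°) = 711 m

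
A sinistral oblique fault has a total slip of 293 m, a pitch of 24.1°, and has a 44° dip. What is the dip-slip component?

dip-slip = net slip × sin(rake) = 293 m × sin(24.1°) = 120 m

120 m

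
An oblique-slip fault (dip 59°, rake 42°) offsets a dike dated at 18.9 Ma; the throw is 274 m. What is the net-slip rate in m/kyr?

dip-slip = throw / sin(dip) = 274 / sin(59°) = 319.7 m
net slip = dip-slip / sin(rake) = 319.7 / sin(42°) = 477.7 m
rate = 477.7 m / 18.9 Ma = 0.0000253 m/yr = 0.0253 m/kyr

0.0253 m/kyr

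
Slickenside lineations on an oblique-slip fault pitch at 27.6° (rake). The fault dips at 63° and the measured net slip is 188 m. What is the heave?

dip-slip = net slip × sin(rake) = 188 m × sin(27.6°) = 87.10 m
heave = dip-slip × cos(dip) = 87.10 × cos(63°) = 39.5 m

39.5 m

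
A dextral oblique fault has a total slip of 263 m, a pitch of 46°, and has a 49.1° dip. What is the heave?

dip-slip = net slip × sin(rake) = 263 m × sin(46°) = 189.2 m
heave = dip-slip × cos(dip) = 189.2 × cos(49.1°) = 124 m

124 m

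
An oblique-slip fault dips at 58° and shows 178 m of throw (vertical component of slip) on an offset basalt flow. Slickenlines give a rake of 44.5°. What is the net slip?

299 m

dip-slip = throw / sin(dip) = 178 / sin(58°) = 209.9 m
net slip = dip-slip / sin(rake) = 209.9 / sin(44.5°) = 299 m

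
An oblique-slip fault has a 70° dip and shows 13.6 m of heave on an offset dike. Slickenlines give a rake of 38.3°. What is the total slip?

dip-slip = heave / cos(dip) = 13.6 / cos(70°) = 39.76 m
net slip = dip-slip / sin(rake) = 39.76 / sin(38.3°) = 64.2 m

64.2 m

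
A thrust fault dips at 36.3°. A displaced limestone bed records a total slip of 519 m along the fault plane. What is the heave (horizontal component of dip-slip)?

heave = dip-slip × cos(dip) = 519 m × cos(36.3°) = 418 m

418 m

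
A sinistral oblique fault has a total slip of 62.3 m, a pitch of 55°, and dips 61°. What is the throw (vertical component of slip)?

44.6 m

dip-slip = net slip × sin(rake) = 62.3 m × sin(55°) = 51.03 m
throw = dip-slip × sin(dip) = 51.03 × sin(61°) = 44.6 m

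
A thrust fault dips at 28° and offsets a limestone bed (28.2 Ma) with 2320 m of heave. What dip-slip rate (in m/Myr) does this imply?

dip-slip = heave / cos(dip) = 2320 m / cos(28°) = 2628 m
rate = 2628 m / 28.2 Ma = 0.0000932 m/yr = 93.2 m/Myr

93.2 m/Myr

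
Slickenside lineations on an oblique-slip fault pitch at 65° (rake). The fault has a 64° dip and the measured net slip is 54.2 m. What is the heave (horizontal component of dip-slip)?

21.5 m

dip-slip = net slip × sin(rake) = 54.2 m × sin(65°) = 49.12 m
heave = dip-slip × cos(dip) = 49.12 × cos(64°) = 21.5 m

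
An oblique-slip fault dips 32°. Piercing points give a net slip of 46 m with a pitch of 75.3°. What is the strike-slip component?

11.7 m

strike-slip = net slip × cos(rake) = 46 m × cos(75.3°) = 11.7 m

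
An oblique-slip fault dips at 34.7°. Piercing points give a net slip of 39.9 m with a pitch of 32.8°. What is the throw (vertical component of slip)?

dip-slip = net slip × sin(rake) = 39.9 m × sin(32.8°) = 21.61 m
throw = dip-slip × sin(dip) = 21.61 × sin(34.7°) = 12.3 m

12.3 m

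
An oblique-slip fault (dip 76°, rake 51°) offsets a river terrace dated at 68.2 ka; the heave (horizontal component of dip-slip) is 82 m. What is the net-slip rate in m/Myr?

6400 m/Myr

dip-slip = heave / cos(dip) = 82 / cos(76°) = 339 m
net slip = dip-slip / sin(rake) = 339 / sin(51°) = 436.2 m
rate = 436.2 m / 68.2 ka = 0.00640 m/yr = 6400 m/Myr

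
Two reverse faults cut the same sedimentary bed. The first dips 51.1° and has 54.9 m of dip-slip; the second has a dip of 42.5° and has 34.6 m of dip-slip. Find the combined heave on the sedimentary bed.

heave_A = 54.9 × cos(51.1°) = 34.48 m
heave_B = 34.6 × cos(42.5°) = 25.51 m
total = 34.48 + 25.51 = 60 m

60 m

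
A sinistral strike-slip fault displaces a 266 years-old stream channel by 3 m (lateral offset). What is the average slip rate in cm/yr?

rate = 3 m / 266 years = 0.0113 m/yr = 1.13 cm/yr

1.13 cm/yr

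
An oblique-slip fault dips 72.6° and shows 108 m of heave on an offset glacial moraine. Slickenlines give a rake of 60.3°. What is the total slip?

416 m

dip-slip = heave / cos(dip) = 108 / cos(72.6°) = 361.2 m
net slip = dip-slip / sin(rake) = 361.2 / sin(60.3°) = 416 m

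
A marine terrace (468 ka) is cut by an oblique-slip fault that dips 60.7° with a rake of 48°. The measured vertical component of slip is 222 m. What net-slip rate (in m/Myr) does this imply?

732 m/Myr

dip-slip = throw / sin(dip) = 222 / sin(60.7°) = 254.6 m
net slip = dip-slip / sin(rake) = 254.6 / sin(48°) = 342.6 m
rate = 342.6 m / 468 ka = 0.000732 m/yr = 732 m/Myr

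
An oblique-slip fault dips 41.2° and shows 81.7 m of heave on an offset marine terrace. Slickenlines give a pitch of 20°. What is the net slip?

317 m

dip-slip = heave / cos(dip) = 81.7 / cos(41.2°) = 108.6 m
net slip = dip-slip / sin(rake) = 108.6 / sin(20°) = 317 m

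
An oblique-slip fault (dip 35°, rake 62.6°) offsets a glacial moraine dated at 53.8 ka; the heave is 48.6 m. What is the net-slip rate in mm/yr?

dip-slip = heave / cos(dip) = 48.6 / cos(35°) = 59.33 m
net slip = dip-slip / sin(rake) = 59.33 / sin(62.6°) = 66.83 m
rate = 66.83 m / 53.8 ka = 0.00124 m/yr = 1.24 mm/yr

1.24 mm/yr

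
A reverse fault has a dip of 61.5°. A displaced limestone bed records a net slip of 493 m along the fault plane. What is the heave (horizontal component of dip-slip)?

heave = dip-slip × cos(dip) = 493 m × cos(61.5°) = 235 m

235 m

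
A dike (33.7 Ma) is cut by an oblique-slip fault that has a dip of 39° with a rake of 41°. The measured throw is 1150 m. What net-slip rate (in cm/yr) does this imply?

0.00827 cm/yr

dip-slip = throw / sin(dip) = 1150 / sin(39°) = 1827 m
net slip = dip-slip / sin(rake) = 1827 / sin(41°) = 2785 m
rate = 2785 m / 33.7 Ma = 0.0000827 m/yr = 0.00827 cm/yr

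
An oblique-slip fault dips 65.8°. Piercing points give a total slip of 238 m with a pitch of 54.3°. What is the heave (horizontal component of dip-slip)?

dip-slip = net slip × sin(rake) = 238 m × sin(54.3°) = 193.3 m
heave = dip-slip × cos(dip) = 193.3 × cos(65.8°) = 79.2 m

79.2 m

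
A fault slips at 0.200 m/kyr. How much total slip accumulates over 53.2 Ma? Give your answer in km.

slip = rate × time = 0.200 m/kyr × 53.2 Ma = 10600 m = 10.6 km

10.6 km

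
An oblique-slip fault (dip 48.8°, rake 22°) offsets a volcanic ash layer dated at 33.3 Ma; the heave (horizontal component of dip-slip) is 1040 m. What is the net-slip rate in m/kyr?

0.127 m/kyr

dip-slip = heave / cos(dip) = 1040 / cos(48.8°) = 1579 m
net slip = dip-slip / sin(rake) = 1579 / sin(22°) = 4215 m
rate = 4215 m / 33.3 Ma = 0.000127 m/yr = 0.127 m/kyr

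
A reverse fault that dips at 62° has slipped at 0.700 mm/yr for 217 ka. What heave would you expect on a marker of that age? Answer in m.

71.3 m

dip-slip = rate × time = 0.700 mm/yr × 217 ka = 151.9 m
heave = dip-slip × cos(dip) = 151.9 × cos(62°) = 71.3 m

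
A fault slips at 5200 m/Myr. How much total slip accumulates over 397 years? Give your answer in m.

2.06 m

slip = rate × time = 5200 m/Myr × 397 years = 2.06 m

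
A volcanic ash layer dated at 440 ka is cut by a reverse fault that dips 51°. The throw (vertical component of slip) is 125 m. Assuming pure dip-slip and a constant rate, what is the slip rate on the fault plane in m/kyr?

0.366 m/kyr

dip-slip = throw / sin(dip) = 125 m / sin(51°) = 160.8 m
rate = 160.8 m / 440 ka = 0.000366 m/yr = 0.366 m/kyr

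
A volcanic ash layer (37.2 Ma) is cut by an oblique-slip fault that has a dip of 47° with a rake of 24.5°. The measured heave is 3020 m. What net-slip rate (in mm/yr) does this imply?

dip-slip = heave / cos(dip) = 3020 / cos(47°) = 4428 m
net slip = dip-slip / sin(rake) = 4428 / sin(24.5°) = 10680 m
rate = 10680 m / 37.2 Ma = 0.000287 m/yr = 0.287 mm/yr

0.287 mm/yr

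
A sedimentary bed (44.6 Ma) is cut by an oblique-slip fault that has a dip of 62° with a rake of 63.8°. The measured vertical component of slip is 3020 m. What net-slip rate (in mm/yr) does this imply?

dip-slip = throw / sin(dip) = 3020 / sin(62°) = 3420 m
net slip = dip-slip / sin(rake) = 3420 / sin(63.8°) = 3812 m
rate = 3812 m / 44.6 Ma = 0.0000855 m/yr = 0.0855 mm/yr

0.0855 mm/yr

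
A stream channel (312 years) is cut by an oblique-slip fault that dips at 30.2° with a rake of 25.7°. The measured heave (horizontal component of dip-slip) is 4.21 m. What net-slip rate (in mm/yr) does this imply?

36 mm/yr

dip-slip = heave / cos(dip) = 4.21 / cos(30.2°) = 4.871 m
net slip = dip-slip / sin(rake) = 4.871 / sin(25.7°) = 11.23 m
rate = 11.23 m / 312 years = 0.0360 m/yr = 36 mm/yr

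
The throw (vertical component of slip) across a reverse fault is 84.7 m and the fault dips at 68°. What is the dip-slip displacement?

91.4 m

dip-slip = throw / sin(dip) = 84.7 / sin(68°) = 91.4 m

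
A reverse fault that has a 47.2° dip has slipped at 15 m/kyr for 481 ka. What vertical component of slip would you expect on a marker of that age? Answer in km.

dip-slip = rate × time = 15 m/kyr × 481 ka = 7215 m
throw = dip-slip × sin(dip) = 7215 × sin(47.2°) = 5290 m = 5.29 km

5.29 km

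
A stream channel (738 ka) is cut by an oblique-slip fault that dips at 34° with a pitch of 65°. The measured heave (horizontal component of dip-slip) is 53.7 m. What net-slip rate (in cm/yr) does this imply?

dip-slip = heave / cos(dip) = 53.7 / cos(34°) = 64.77 m
net slip = dip-slip / sin(rake) = 64.77 / sin(65°) = 71.47 m
rate = 71.47 m / 738 ka = 0.0000968 m/yr = 0.00968 cm/yr

0.00968 cm/yr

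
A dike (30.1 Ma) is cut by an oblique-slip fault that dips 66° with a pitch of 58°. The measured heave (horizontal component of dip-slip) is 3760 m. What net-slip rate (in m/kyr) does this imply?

dip-slip = heave / cos(dip) = 3760 / cos(66°) = 9244 m
net slip = dip-slip / sin(rake) = 9244 / sin(58°) = 10900 m
rate = 10900 m / 30.1 Ma = 0.000362 m/yr = 0.362 m/kyr

0.362 m/kyr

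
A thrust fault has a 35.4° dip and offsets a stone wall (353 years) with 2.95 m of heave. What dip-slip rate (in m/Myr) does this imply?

10300 m/Myr

dip-slip = heave / cos(dip) = 2.95 m / cos(35.4°) = 3.619 m
rate = 3.619 m / 353 years = 0.0103 m/yr = 10300 m/Myr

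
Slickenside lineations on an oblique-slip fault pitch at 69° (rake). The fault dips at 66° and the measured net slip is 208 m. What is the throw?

dip-slip = net slip × sin(rake) = 208 m × sin(69°) = 194.2 m
throw = dip-slip × sin(dip) = 194.2 × sin(66°) = 177 m

177 m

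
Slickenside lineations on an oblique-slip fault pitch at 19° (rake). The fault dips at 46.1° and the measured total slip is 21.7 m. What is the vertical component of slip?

dip-slip = net slip × sin(rake) = 21.7 m × sin(19°) = 7.065 m
throw = dip-slip × sin(dip) = 7.065 × sin(46.1°) = 5.09 m

5.09 m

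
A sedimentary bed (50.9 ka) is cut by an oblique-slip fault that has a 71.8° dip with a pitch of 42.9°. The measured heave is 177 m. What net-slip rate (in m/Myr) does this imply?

16400 m/Myr

dip-slip = heave / cos(dip) = 177 / cos(71.8°) = 566.7 m
net slip = dip-slip / sin(rake) = 566.7 / sin(42.9°) = 832.5 m
rate = 832.5 m / 50.9 ka = 0.0164 m/yr = 16400 m/Myr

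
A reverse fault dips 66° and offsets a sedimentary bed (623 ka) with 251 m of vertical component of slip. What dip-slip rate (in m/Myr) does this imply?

dip-slip = throw / sin(dip) = 251 m / sin(66°) = 274.8 m
rate = 274.8 m / 623 ka = 0.000441 m/yr = 441 m/Myr

441 m/Myr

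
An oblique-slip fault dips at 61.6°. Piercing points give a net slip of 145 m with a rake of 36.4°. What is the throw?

75.7 m

dip-slip = net slip × sin(rake) = 145 m × sin(36.4°) = 86.05 m
throw = dip-slip × sin(dip) = 86.05 × sin(61.6°) = 75.7 m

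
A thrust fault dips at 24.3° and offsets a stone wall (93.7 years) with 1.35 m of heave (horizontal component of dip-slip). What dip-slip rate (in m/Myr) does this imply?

15800 m/Myr

dip-slip = heave / cos(dip) = 1.35 m / cos(24.3°) = 1.481 m
rate = 1.481 m / 93.7 years = 0.0158 m/yr = 15800 m/Myr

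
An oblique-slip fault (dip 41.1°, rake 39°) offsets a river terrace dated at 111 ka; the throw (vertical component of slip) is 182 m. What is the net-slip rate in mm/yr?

dip-slip = throw / sin(dip) = 182 / sin(41.1°) = 276.9 m
net slip = dip-slip / sin(rake) = 276.9 / sin(39°) = 439.9 m
rate = 439.9 m / 111 ka = 0.00396 m/yr = 3.96 mm/yr

3.96 mm/yr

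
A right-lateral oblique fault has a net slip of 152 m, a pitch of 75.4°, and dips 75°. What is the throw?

dip-slip = net slip × sin(rake) = 152 m × sin(75.4°) = 147.1 m
throw = dip-slip × sin(dip) = 147.1 × sin(75°) = 142 m

142 m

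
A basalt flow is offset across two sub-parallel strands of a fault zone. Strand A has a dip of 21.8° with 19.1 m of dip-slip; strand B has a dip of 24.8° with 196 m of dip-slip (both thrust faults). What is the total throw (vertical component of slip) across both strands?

throw_A = 19.1 × sin(21.8°) = 7.093 m
throw_B = 196 × sin(24.8°) = 82.21 m
total = 7.093 + 82.21 = 89.3 m

89.3 m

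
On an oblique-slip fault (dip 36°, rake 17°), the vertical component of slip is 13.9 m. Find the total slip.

80.9 m

dip-slip = throw / sin(dip) = 13.9 / sin(36°) = 23.65 m
net slip = dip-slip / sin(rake) = 23.65 / sin(17°) = 80.9 m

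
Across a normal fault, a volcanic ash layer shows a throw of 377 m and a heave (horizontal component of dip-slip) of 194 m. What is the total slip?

net slip = √(throw² + heave²) = √(377² + 194²) = 424 m

424 m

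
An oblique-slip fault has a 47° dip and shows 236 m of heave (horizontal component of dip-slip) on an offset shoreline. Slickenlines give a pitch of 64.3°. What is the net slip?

384 m

dip-slip = heave / cos(dip) = 236 / cos(47°) = 346 m
net slip = dip-slip / sin(rake) = 346 / sin(64.3°) = 384 m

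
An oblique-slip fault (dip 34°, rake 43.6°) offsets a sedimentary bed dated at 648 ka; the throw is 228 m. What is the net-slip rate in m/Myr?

dip-slip = throw / sin(dip) = 228 / sin(34°) = 407.7 m
net slip = dip-slip / sin(rake) = 407.7 / sin(43.6°) = 591.2 m
rate = 591.2 m / 648 ka = 0.000912 m/yr = 912 m/Myr

912 m/Myr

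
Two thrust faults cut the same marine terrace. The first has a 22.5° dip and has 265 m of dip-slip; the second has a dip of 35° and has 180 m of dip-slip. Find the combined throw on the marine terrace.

throw_A = 265 × sin(22.5°) = 101.4 m
throw_B = 180 × sin(35°) = 103.2 m
total = 101.4 + 103.2 = 205 m

205 m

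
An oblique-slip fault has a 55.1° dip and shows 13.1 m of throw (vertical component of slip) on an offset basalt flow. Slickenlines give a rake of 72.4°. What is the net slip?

dip-slip = throw / sin(dip) = 13.1 / sin(55.1°) = 15.97 m
net slip = dip-slip / sin(rake) = 15.97 / sin(72.4°) = 16.8 m

16.8 m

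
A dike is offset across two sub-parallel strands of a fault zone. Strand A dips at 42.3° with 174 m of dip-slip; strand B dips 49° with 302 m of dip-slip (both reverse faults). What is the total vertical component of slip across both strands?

345 m

throw_A = 174 × sin(42.3°) = 117.1 m
throw_B = 302 × sin(49°) = 227.9 m
total = 117.1 + 227.9 = 345 m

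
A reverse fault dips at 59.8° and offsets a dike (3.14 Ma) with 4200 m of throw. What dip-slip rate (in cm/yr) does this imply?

dip-slip = throw / sin(dip) = 4200 m / sin(59.8°) = 4860 m
rate = 4860 m / 3.14 Ma = 0.00155 m/yr = 0.155 cm/yr

0.155 cm/yr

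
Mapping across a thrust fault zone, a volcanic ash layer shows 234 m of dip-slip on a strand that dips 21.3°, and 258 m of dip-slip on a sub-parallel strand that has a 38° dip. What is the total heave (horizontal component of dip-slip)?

heave_A = 234 × cos(21.3°) = 218 m
heave_B = 258 × cos(38°) = 203.3 m
total = 218 + 203.3 = 421 m

421 m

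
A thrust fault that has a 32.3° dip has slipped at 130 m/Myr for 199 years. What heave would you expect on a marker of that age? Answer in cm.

dip-slip = rate × time = 130 m/Myr × 199 years = 0.02587 m
heave = dip-slip × cos(dip) = 0.02587 × cos(32.3°) = 0.0219 m = 2.19 cm

2.19 cm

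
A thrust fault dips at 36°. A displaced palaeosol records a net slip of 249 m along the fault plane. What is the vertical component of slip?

146 m

throw = dip-slip × sin(dip) = 249 m × sin(36°) = 146 m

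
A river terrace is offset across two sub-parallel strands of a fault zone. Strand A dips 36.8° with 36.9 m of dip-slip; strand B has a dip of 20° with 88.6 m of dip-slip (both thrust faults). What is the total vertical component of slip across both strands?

52.4 m

throw_A = 36.9 × sin(36.8°) = 22.10 m
throw_B = 88.6 × sin(20°) = 30.30 m
total = 22.10 + 30.30 = 52.4 m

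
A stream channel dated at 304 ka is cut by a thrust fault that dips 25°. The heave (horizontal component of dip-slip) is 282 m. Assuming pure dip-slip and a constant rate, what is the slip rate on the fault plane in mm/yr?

1.02 mm/yr

dip-slip = heave / cos(dip) = 282 m / cos(25°) = 311.2 m
rate = 311.2 m / 304 ka = 0.00102 m/yr = 1.02 mm/yr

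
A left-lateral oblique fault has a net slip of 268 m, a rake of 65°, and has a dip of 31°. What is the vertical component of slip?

125 m

dip-slip = net slip × sin(rake) = 268 m × sin(65°) = 242.9 m
throw = dip-slip × sin(dip) = 242.9 × sin(31°) = 125 m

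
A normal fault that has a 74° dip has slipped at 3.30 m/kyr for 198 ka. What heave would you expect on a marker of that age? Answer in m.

180 m

dip-slip = rate × time = 3.30 m/kyr × 198 ka = 653.4 m
heave = dip-slip × cos(dip) = 653.4 × cos(74°) = 180 m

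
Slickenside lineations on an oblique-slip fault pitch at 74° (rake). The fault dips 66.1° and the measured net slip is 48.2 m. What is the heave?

dip-slip = net slip × sin(rake) = 48.2 m × sin(74°) = 46.33 m
heave = dip-slip × cos(dip) = 46.33 × cos(66.1°) = 18.8 m

18.8 m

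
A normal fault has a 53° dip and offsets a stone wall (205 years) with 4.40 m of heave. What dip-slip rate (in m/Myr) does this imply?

dip-slip = heave / cos(dip) = 4.40 m / cos(53°) = 7.311 m
rate = 7.311 m / 205 years = 0.0357 m/yr = 35700 m/Myr

35700 m/Myr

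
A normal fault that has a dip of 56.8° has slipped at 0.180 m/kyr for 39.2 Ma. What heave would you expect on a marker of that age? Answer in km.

dip-slip = rate × time = 0.180 m/kyr × 39.2 Ma = 7056 m
heave = dip-slip × cos(dip) = 7056 × cos(56.8°) = 3860 m = 3.86 km

3.86 km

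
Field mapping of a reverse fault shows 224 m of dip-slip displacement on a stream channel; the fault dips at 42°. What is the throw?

150 m

throw = dip-slip × sin(dip) = 224 m × sin(42°) = 150 m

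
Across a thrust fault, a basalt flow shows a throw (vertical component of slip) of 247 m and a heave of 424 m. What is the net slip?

net slip = √(throw² + heave²) = √(247² + 424²) = 491 m

491 m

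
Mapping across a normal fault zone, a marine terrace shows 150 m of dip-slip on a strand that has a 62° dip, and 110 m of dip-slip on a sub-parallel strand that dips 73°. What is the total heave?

103 m

heave_A = 150 × cos(62°) = 70.42 m
heave_B = 110 × cos(73°) = 32.16 m
total = 70.42 + 32.16 = 103 m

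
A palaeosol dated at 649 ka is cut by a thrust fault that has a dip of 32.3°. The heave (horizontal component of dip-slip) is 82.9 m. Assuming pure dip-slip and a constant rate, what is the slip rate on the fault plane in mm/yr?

0.151 mm/yr

dip-slip = heave / cos(dip) = 82.9 m / cos(32.3°) = 98.08 m
rate = 98.08 m / 649 ka = 0.000151 m/yr = 0.151 mm/yr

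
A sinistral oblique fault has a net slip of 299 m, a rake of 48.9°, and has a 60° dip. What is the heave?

dip-slip = net slip × sin(rake) = 299 m × sin(48.9°) = 225.3 m
heave = dip-slip × cos(dip) = 225.3 × cos(60°) = 113 m

113 m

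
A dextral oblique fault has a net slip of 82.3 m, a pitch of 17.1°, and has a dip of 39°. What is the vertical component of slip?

15.2 m

dip-slip = net slip × sin(rake) = 82.3 m × sin(17.1°) = 24.20 m
throw = dip-slip × sin(dip) = 24.20 × sin(39°) = 15.2 m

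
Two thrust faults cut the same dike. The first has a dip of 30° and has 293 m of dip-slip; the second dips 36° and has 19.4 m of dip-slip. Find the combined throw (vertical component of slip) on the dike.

throw_A = 293 × sin(30°) = 146.5 m
throw_B = 19.4 × sin(36°) = 11.40 m
total = 146.5 + 11.40 = 158 m

158 m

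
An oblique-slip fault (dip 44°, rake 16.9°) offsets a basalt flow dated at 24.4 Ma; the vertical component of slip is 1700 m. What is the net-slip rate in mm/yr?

dip-slip = throw / sin(dip) = 1700 / sin(44°) = 2447 m
net slip = dip-slip / sin(rake) = 2447 / sin(16.9°) = 8418 m
rate = 8418 m / 24.4 Ma = 0.000345 m/yr = 0.345 mm/yr

0.345 mm/yr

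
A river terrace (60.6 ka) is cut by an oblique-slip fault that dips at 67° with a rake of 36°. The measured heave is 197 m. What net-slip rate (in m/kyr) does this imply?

dip-slip = heave / cos(dip) = 197 / cos(67°) = 504.2 m
net slip = dip-slip / sin(rake) = 504.2 / sin(36°) = 857.8 m
rate = 857.8 m / 60.6 ka = 0.0142 m/yr = 14.2 m/kyr

14.2 m/kyr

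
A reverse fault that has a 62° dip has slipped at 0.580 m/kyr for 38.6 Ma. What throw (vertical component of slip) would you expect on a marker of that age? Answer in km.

dip-slip = rate × time = 0.580 m/kyr × 38.6 Ma = 22390 m
throw = dip-slip × sin(dip) = 22390 × sin(62°) = 19800 m = 19.8 km

19.8 km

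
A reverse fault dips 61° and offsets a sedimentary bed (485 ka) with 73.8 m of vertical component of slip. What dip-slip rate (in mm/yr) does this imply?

0.174 mm/yr

dip-slip = throw / sin(dip) = 73.8 m / sin(61°) = 84.38 m
rate = 84.38 m / 485 ka = 0.000174 m/yr = 0.174 mm/yr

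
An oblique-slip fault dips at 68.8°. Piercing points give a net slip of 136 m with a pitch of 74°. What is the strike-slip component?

37.5 m

strike-slip = net slip × cos(rake) = 136 m × cos(74°) = 37.5 m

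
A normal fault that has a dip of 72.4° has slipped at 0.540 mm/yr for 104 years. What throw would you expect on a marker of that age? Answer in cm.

dip-slip = rate × time = 0.540 mm/yr × 104 years = 0.05616 m
throw = dip-slip × sin(dip) = 0.05616 × sin(72.4°) = 0.0535 m = 5.35 cm

5.35 cm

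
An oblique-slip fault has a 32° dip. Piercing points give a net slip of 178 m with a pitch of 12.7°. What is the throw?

dip-slip = net slip × sin(rake) = 178 m × sin(12.7°) = 39.13 m
throw = dip-slip × sin(dip) = 39.13 × sin(32°) = 20.7 m

20.7 m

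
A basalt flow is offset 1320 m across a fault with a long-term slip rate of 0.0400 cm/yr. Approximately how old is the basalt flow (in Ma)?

3.30 Ma

age = offset / rate = 1320 m / (0.0400 cm/yr) = 3.3e+06 yr = 3.30 Ma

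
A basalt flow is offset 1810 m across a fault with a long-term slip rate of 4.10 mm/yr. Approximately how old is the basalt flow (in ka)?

age = offset / rate = 1810 m / (4.10 mm/yr) = 441000 yr = 441 ka

441 ka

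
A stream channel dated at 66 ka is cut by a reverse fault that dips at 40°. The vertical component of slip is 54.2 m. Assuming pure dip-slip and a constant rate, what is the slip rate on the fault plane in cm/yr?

0.128 cm/yr

dip-slip = throw / sin(dip) = 54.2 m / sin(40°) = 84.32 m
rate = 84.32 m / 66 ka = 0.00128 m/yr = 0.128 cm/yr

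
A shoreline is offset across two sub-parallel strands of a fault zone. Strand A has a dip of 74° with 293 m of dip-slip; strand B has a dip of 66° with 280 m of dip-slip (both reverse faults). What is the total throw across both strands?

throw_A = 293 × sin(74°) = 281.6 m
throw_B = 280 × sin(66°) = 255.8 m
total = 281.6 + 255.8 = 537 m

537 m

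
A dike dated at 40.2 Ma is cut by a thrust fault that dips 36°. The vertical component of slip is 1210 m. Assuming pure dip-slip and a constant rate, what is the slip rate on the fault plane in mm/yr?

dip-slip = throw / sin(dip) = 1210 m / sin(36°) = 2059 m
rate = 2059 m / 40.2 Ma = 0.0000512 m/yr = 0.0512 mm/yr

0.0512 mm/yr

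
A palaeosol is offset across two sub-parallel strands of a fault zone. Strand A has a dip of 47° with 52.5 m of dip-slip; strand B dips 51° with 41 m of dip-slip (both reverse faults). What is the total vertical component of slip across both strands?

70.3 m

throw_A = 52.5 × sin(47°) = 38.40 m
throw_B = 41 × sin(51°) = 31.86 m
total = 38.40 + 31.86 = 70.3 m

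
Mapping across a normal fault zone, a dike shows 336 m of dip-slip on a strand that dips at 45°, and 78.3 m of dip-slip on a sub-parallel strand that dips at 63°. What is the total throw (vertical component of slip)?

307 m

throw_A = 336 × sin(45°) = 237.6 m
throw_B = 78.3 × sin(63°) = 69.77 m
total = 237.6 + 69.77 = 307 m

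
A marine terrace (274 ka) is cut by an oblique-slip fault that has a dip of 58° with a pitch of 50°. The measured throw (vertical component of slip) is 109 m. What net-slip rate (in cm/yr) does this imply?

dip-slip = throw / sin(dip) = 109 / sin(58°) = 128.5 m
net slip = dip-slip / sin(rake) = 128.5 / sin(50°) = 167.8 m
rate = 167.8 m / 274 ka = 0.000612 m/yr = 0.0612 cm/yr

0.0612 cm/yr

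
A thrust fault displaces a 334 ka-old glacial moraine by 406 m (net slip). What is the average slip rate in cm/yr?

rate = 406 m / 334 ka = 0.00122 m/yr = 0.122 cm/yr

0.122 cm/yr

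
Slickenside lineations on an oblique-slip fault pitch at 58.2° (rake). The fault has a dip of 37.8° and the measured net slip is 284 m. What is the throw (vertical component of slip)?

148 m

dip-slip = net slip × sin(rake) = 284 m × sin(58.2°) = 241.4 m
throw = dip-slip × sin(dip) = 241.4 × sin(37.8°) = 148 m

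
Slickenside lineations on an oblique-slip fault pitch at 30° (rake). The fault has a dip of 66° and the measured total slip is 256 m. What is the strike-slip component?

strike-slip = net slip × cos(rake) = 256 m × cos(30°) = 222 m

222 m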